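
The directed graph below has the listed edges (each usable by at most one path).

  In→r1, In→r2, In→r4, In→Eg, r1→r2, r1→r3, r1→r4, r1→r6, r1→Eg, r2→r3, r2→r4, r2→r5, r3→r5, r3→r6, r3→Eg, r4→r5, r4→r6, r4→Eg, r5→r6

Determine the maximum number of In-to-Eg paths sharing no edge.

4

Assign every edge capacity 1; by Menger, the answer equals the max flow.
Path In→Eg (+1); total 1.
Path In→r1→Eg (+1); total 2.
Path In→r4→Eg (+1); total 3.
Path In→r2→r3→Eg (+1); total 4.
No residual In→Eg path; max flow = 4.
Certifying cut of size 4: {In→Eg, In→r1, In→r2, In→r4}.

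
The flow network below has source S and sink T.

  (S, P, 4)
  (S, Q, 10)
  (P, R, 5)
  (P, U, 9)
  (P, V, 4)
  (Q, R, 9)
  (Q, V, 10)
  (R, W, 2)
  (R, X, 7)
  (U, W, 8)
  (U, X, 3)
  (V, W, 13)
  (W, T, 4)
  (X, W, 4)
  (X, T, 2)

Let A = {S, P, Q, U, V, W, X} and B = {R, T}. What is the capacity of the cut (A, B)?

Edges leaving {S, P, Q, U, V, W, X}: P→R (5), Q→R (9), W→T (4), X→T (2).
Cut capacity = 5 + 9 + 4 + 2 = 20.

20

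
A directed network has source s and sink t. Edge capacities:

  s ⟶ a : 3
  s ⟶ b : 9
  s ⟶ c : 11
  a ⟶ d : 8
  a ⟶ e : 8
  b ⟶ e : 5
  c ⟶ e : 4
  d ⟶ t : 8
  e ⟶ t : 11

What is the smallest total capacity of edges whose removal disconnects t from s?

Augment s→a→d→t: bottleneck 3, flow now 3.
Augment s→b→e→t: bottleneck 5, flow now 8.
Augment s→c→e→t: bottleneck 4, flow now 12.
No augmenting path remains; maximum flow = 12.
By max-flow min-cut, the minimum cut capacity equals the max flow.
In the residual graph, reachable from s: {s, b, c}.
Min-cut edges: s→a (3), b→e (5), c→e (4); capacity 3 + 5 + 4 = 12.

12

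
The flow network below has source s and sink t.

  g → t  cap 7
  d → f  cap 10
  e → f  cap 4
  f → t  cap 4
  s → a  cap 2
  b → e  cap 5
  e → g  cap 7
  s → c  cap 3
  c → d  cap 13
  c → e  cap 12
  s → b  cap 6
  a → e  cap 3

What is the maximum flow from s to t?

10

Augment s→a→e→f→t: bottleneck 2, flow now 2.
Augment s→b→e→f→t: bottleneck 2, flow now 4.
Augment s→b→e→g→t: bottleneck 3, flow now 7.
Augment s→c→e→g→t: bottleneck 3, flow now 10.
No augmenting path remains; maximum flow = 10.
In the residual graph, reachable from s: {s, b}.
Min-cut edges: s→a (2), s→c (3), b→e (5); capacity 2 + 3 + 5 = 10.
This cut is saturated, so no flow can exceed 10.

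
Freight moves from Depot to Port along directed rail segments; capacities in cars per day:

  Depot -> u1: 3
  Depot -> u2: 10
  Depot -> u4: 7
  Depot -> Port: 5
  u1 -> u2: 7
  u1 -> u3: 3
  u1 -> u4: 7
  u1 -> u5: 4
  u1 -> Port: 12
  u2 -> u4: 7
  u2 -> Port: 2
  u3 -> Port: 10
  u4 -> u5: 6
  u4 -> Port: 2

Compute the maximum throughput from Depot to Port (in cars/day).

12

Augment Depot→Port: bottleneck 5, flow now 5.
Augment Depot→u1→Port: bottleneck 3, flow now 8.
Augment Depot→u2→Port: bottleneck 2, flow now 10.
Augment Depot→u4→Port: bottleneck 2, flow now 12.
No augmenting path remains; maximum flow = 12.
In the residual graph, reachable from Depot: {Depot, u2, u4, u5}.
Min-cut edges: Depot→u1 (3), Depot→Port (5), u2→Port (2), u4→Port (2); capacity 3 + 5 + 2 + 2 = 12.
This cut is saturated, so no flow can exceed 12.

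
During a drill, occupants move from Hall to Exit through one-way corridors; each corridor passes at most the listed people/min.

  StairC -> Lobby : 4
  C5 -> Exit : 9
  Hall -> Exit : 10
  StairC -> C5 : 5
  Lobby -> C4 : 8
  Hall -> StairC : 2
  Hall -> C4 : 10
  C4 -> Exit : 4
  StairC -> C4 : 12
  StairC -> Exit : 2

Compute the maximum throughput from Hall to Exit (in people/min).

16

Augment Hall→Exit: bottleneck 10, flow now 10.
Augment Hall→StairC→Exit: bottleneck 2, flow now 12.
Augment Hall→C4→Exit: bottleneck 4, flow now 16.
No augmenting path remains; maximum flow = 16.
In the residual graph, reachable from Hall: {Hall, C4}.
Min-cut edges: Hall→StairC (2), Hall→Exit (10), C4→Exit (4); capacity 2 + 10 + 4 = 16.
This cut is saturated, so no flow can exceed 16.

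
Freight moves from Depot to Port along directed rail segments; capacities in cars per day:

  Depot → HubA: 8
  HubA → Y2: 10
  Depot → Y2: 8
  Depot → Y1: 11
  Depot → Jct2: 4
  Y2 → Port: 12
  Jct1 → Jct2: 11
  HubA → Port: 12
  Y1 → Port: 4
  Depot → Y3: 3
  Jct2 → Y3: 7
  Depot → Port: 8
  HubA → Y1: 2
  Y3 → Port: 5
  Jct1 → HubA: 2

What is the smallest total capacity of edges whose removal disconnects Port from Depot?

Augment Depot→Port: bottleneck 8, flow now 8.
Augment Depot→HubA→Port: bottleneck 8, flow now 16.
Augment Depot→Y3→Port: bottleneck 3, flow now 19.
Augment Depot→Y1→Port: bottleneck 4, flow now 23.
Augment Depot→Y2→Port: bottleneck 8, flow now 31.
Augment Depot→Jct2→Y3→Port: bottleneck 2, flow now 33.
No augmenting path remains; maximum flow = 33.
By max-flow min-cut, the minimum cut capacity equals the max flow.
In the residual graph, reachable from Depot: {Depot, Jct2, Y3, Y1}.
Min-cut edges: Depot→HubA (8), Depot→Y2 (8), Depot→Port (8), Y3→Port (5), Y1→Port (4); capacity 8 + 8 + 8 + 5 + 4 = 33.

33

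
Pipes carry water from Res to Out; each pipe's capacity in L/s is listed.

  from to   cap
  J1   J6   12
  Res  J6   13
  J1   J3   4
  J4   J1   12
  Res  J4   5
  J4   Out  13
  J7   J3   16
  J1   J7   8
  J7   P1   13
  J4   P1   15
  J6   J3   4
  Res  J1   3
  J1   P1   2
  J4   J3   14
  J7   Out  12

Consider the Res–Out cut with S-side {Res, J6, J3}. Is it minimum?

Yes — it is a minimum cut (capacity 8).

Given cut capacity: 5 + 3 = 8.
Augment Res→J4→Out: bottleneck 5, flow now 5.
Augment Res→J1→J7→Out: bottleneck 3, flow now 8.
No augmenting path remains; maximum flow = 8.
Cut capacity 8 equals the max flow, so it is a minimum cut.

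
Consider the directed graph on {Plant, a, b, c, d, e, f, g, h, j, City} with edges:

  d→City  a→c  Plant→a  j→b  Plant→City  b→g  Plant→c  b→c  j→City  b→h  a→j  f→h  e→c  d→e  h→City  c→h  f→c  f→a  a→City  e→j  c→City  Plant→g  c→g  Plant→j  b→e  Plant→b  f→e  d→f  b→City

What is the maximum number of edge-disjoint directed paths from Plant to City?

Assign every edge capacity 1; by Menger, the answer equals the max flow.
Path Plant→City (+1); total 1.
Path Plant→a→City (+1); total 2.
Path Plant→b→City (+1); total 3.
Path Plant→c→City (+1); total 4.
Path Plant→j→City (+1); total 5.
No residual Plant→City path; max flow = 5.
Certifying cut of size 5: {Plant→City, Plant→a, Plant→b, Plant→c, Plant→j}.

5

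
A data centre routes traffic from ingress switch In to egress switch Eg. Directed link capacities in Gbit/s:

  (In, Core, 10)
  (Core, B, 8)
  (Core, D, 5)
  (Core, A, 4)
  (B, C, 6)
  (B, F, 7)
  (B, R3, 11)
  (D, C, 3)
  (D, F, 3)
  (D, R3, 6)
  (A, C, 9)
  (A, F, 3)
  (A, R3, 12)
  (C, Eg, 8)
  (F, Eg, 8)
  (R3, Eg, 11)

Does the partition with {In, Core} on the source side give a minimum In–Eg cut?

No — its capacity is 17, but the minimum cut has capacity 10.

Given cut capacity: 8 + 5 + 4 = 17.
Augment In→Core→B→C→Eg: bottleneck 6, flow now 6.
Augment In→Core→B→F→Eg: bottleneck 2, flow now 8.
Augment In→Core→D→C→Eg: bottleneck 2, flow now 10.
No augmenting path remains; maximum flow = 10.
In the residual graph, reachable from In: {In}.
Min-cut edges: In→Core (10); capacity 10 = 10.
Cut capacity 17 exceeds the max flow 10, so it is not minimum.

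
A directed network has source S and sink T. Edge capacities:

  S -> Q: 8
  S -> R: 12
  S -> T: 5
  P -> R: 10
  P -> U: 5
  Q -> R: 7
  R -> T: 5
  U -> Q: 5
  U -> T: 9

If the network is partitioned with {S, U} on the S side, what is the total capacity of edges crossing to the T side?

39

Edges leaving {S, U}: S→Q (8), S→R (12), S→T (5), U→Q (5), U→T (9).
Cut capacity = 8 + 12 + 5 + 5 + 9 = 39.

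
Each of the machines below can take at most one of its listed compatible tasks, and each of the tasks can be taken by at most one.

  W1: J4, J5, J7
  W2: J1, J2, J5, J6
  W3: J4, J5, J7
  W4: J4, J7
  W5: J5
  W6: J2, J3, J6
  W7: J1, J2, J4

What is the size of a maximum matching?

Unit-capacity flow: source→left, listed edges, right→sink; max matching = max flow.
Augmenting path W1→J4 (+1); matched 1.
Augmenting path W2→J1 (+1); matched 2.
Augmenting path W3→J5 (+1); matched 3.
Augmenting path W4→J7 (+1); matched 4.
Augmenting path W6→J2 (+1); matched 5.
Augmenting path W7→J1→W2→J6 (+1); matched 6.
No augmenting path remains; maximum matching = 6.
König certificate: {W2, W6, W7, J4, J5, J7} is a vertex cover of size 6 (every listed pair touches it), so no matching can be larger.

6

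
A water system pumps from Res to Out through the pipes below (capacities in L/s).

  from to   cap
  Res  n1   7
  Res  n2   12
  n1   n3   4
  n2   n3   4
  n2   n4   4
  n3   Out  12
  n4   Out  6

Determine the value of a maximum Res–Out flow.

12

Augment Res→n1→n3→Out: bottleneck 4, flow now 4.
Augment Res→n2→n3→Out: bottleneck 4, flow now 8.
Augment Res→n2→n4→Out: bottleneck 4, flow now 12.
No augmenting path remains; maximum flow = 12.
In the residual graph, reachable from Res: {Res, n1, n2}.
Min-cut edges: n1→n3 (4), n2→n3 (4), n2→n4 (4); capacity 4 + 4 + 4 = 12.
This cut is saturated, so no flow can exceed 12.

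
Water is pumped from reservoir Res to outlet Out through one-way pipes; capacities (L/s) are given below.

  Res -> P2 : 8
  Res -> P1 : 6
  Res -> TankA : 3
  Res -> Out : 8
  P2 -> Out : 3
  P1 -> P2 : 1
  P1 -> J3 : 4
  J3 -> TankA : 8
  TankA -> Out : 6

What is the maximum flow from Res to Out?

Augment Res→Out: bottleneck 8, flow now 8.
Augment Res→P2→Out: bottleneck 3, flow now 11.
Augment Res→TankA→Out: bottleneck 3, flow now 14.
Augment Res→P1→J3→TankA→Out: bottleneck 3, flow now 17.
No augmenting path remains; maximum flow = 17.
In the residual graph, reachable from Res: {Res, P2, P1, J3, TankA}.
Min-cut edges: Res→Out (8), P2→Out (3), TankA→Out (6); capacity 8 + 3 + 6 = 17.
This cut is saturated, so no flow can exceed 17.

17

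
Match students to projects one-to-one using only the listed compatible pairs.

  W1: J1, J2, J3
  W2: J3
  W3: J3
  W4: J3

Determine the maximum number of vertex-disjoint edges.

Unit-capacity flow: source→left, listed edges, right→sink; max matching = max flow.
Augmenting path W1→J1 (+1); matched 1.
Augmenting path W2→J3 (+1); matched 2.
No augmenting path remains; maximum matching = 2.
König certificate: {W1, J3} is a vertex cover of size 2 (every listed pair touches it), so no matching can be larger.

2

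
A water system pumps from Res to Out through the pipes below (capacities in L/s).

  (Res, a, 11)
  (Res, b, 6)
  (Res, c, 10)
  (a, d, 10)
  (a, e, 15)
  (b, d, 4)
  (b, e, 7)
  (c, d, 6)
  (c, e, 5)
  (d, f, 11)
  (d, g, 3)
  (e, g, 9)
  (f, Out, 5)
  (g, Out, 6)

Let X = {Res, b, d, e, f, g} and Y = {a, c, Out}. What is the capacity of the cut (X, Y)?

32

Edges leaving {Res, b, d, e, f, g}: Res→a (11), Res→c (10), f→Out (5), g→Out (6).
Cut capacity = 11 + 10 + 5 + 6 = 32.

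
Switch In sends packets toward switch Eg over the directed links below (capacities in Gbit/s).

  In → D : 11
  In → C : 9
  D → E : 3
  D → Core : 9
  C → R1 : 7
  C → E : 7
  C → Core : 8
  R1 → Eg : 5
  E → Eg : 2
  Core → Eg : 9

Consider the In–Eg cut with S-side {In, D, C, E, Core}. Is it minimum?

Given cut capacity: 7 + 2 + 9 = 18.
Augment In→D→E→Eg: bottleneck 2, flow now 2.
Augment In→D→Core→Eg: bottleneck 9, flow now 11.
Augment In→C→R1→Eg: bottleneck 5, flow now 16.
No augmenting path remains; maximum flow = 16.
In the residual graph, reachable from In: {In, D, C, R1, E, Core}.
Min-cut edges: R1→Eg (5), E→Eg (2), Core→Eg (9); capacity 5 + 2 + 9 = 16.
Cut capacity 18 exceeds the max flow 16, so it is not minimum.

No — its capacity is 18, but the minimum cut has capacity 16.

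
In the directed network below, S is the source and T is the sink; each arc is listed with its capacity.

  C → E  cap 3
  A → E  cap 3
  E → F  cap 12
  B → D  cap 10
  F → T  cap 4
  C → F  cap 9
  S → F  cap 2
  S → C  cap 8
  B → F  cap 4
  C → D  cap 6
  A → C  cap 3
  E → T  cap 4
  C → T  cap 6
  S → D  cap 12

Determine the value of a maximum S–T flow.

10

Augment S→C→T: bottleneck 6, flow now 6.
Augment S→F→T: bottleneck 2, flow now 8.
Augment S→C→E→T: bottleneck 2, flow now 10.
No augmenting path remains; maximum flow = 10.
In the residual graph, reachable from S: {S, D}.
Min-cut edges: S→C (8), S→F (2); capacity 8 + 2 = 10.
This cut is saturated, so no flow can exceed 10.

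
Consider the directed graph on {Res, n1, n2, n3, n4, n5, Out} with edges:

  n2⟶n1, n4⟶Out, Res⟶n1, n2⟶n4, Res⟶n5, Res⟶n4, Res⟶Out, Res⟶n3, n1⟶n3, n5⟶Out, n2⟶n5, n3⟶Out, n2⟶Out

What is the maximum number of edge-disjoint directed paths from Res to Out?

Assign every edge capacity 1; by Menger, the answer equals the max flow.
Path Res→Out (+1); total 1.
Path Res→n3→Out (+1); total 2.
Path Res→n4→Out (+1); total 3.
Path Res→n5→Out (+1); total 4.
No residual Res→Out path; max flow = 4.
Certifying cut of size 4: {Res→Out, Res→n4, Res→n5, n3→Out}.

4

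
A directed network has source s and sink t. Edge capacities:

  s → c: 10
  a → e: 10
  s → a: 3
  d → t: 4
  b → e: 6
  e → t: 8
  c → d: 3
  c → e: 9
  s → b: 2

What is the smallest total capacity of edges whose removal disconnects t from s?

11

Augment s→a→e→t: bottleneck 3, flow now 3.
Augment s→b→e→t: bottleneck 2, flow now 5.
Augment s→c→d→t: bottleneck 3, flow now 8.
Augment s→c→e→t: bottleneck 3, flow now 11.
No augmenting path remains; maximum flow = 11.
By max-flow min-cut, the minimum cut capacity equals the max flow.
In the residual graph, reachable from s: {s, a, b, c, e}.
Min-cut edges: c→d (3), e→t (8); capacity 3 + 8 = 11.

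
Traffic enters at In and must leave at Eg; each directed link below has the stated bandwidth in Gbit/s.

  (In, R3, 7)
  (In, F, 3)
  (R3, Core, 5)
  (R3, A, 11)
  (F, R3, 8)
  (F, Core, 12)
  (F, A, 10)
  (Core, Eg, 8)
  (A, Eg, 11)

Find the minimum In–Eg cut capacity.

Augment In→R3→Core→Eg: bottleneck 5, flow now 5.
Augment In→R3→A→Eg: bottleneck 2, flow now 7.
Augment In→F→Core→Eg: bottleneck 3, flow now 10.
No augmenting path remains; maximum flow = 10.
By max-flow min-cut, the minimum cut capacity equals the max flow.
In the residual graph, reachable from In: {In}.
Min-cut edges: In→R3 (7), In→F (3); capacity 7 + 3 = 10.

10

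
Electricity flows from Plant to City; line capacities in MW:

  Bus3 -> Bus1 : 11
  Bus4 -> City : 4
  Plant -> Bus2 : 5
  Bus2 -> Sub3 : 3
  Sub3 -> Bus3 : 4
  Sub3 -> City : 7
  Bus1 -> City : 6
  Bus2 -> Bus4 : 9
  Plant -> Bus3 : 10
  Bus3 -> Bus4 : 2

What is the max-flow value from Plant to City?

13

Augment Plant→Bus3→Bus4→City: bottleneck 2, flow now 2.
Augment Plant→Bus3→Bus1→City: bottleneck 6, flow now 8.
Augment Plant→Bus2→Bus4→City: bottleneck 2, flow now 10.
Augment Plant→Bus2→Sub3→City: bottleneck 3, flow now 13.
No augmenting path remains; maximum flow = 13.
In the residual graph, reachable from Plant: {Plant, Bus3, Bus1}.
Min-cut edges: Plant→Bus2 (5), Bus3→Bus4 (2), Bus1→City (6); capacity 5 + 2 + 6 = 13.
This cut is saturated, so no flow can exceed 13.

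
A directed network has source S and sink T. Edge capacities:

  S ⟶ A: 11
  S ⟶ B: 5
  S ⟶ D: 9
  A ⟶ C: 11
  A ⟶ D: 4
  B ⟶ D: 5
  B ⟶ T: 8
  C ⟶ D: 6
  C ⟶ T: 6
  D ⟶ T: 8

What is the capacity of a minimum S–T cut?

Augment S→B→T: bottleneck 5, flow now 5.
Augment S→D→T: bottleneck 8, flow now 13.
Augment S→A→C→T: bottleneck 6, flow now 19.
No augmenting path remains; maximum flow = 19.
By max-flow min-cut, the minimum cut capacity equals the max flow.
In the residual graph, reachable from S: {S, A, C, D}.
Min-cut edges: S→B (5), C→T (6), D→T (8); capacity 5 + 6 + 8 = 19.

19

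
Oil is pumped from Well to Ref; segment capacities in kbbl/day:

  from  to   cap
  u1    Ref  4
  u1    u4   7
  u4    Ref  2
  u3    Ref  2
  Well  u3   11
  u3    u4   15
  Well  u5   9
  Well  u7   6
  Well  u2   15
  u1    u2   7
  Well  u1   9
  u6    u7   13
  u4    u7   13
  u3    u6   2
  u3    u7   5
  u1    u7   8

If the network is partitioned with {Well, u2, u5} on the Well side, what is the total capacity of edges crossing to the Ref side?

Edges leaving {Well, u2, u5}: Well→u1 (9), Well→u3 (11), Well→u7 (6).
Cut capacity = 9 + 11 + 6 = 26.

26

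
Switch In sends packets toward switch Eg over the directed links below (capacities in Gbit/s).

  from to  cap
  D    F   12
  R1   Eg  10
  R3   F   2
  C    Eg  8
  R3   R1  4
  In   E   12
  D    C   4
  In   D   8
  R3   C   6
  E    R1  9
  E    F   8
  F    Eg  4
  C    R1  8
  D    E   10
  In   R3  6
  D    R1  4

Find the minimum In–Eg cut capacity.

Augment In→R3→R1→Eg: bottleneck 4, flow now 4.
Augment In→R3→F→Eg: bottleneck 2, flow now 6.
Augment In→D→R1→Eg: bottleneck 4, flow now 10.
Augment In→D→F→Eg: bottleneck 2, flow now 12.
Augment In→D→C→Eg: bottleneck 2, flow now 14.
Augment In→E→R1→Eg: bottleneck 2, flow now 16.
Augment In→E→R1→R3→C→Eg: bottleneck 4, flow now 20. (uses reverse residual edge)
Augment In→E→R1→D→C→Eg: bottleneck 2, flow now 22. (uses reverse residual edge)
No augmenting path remains; maximum flow = 22.
By max-flow min-cut, the minimum cut capacity equals the max flow.
In the residual graph, reachable from In: {In, R3, D, E, R1, F, C}.
Min-cut edges: R1→Eg (10), F→Eg (4), C→Eg (8); capacity 10 + 4 + 8 = 22.

22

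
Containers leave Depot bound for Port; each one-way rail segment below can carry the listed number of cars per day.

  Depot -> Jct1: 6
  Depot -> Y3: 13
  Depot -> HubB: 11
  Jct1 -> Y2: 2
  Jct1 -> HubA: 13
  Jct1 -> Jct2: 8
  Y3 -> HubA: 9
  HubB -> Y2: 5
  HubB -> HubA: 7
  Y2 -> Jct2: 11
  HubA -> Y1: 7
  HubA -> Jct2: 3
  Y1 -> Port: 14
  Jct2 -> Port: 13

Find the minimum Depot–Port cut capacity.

Augment Depot→Jct1→Jct2→Port: bottleneck 6, flow now 6.
Augment Depot→Y3→HubA→Y1→Port: bottleneck 7, flow now 13.
Augment Depot→Y3→HubA→Jct2→Port: bottleneck 2, flow now 15.
Augment Depot→HubB→Y2→Jct2→Port: bottleneck 5, flow now 20.
No augmenting path remains; maximum flow = 20.
By max-flow min-cut, the minimum cut capacity equals the max flow.
In the residual graph, reachable from Depot: {Depot, Jct1, Y3, HubB, Y2, HubA, Jct2}.
Min-cut edges: HubA→Y1 (7), Jct2→Port (13); capacity 7 + 13 = 20.

20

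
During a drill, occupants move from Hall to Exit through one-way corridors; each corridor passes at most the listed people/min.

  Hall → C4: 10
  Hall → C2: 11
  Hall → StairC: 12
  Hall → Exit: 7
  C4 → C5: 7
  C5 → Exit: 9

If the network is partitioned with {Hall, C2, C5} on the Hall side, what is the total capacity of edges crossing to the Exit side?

38

Edges leaving {Hall, C2, C5}: Hall→C4 (10), Hall→StairC (12), Hall→Exit (7), C5→Exit (9).
Cut capacity = 10 + 12 + 7 + 9 = 38.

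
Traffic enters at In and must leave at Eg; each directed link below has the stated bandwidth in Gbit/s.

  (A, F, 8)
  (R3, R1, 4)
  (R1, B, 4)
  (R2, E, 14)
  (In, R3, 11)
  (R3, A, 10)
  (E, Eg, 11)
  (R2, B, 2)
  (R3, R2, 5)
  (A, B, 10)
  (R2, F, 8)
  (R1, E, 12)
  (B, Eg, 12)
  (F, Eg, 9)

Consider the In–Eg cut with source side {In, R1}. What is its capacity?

27

Edges leaving {In, R1}: In→R3 (11), R1→E (12), R1→B (4).
Cut capacity = 11 + 12 + 4 = 27.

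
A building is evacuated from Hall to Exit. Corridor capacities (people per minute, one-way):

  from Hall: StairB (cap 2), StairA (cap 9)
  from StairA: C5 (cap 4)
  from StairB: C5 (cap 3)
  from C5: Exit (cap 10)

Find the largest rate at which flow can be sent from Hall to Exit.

6

Augment Hall→StairA→C5→Exit: bottleneck 4, flow now 4.
Augment Hall→StairB→C5→Exit: bottleneck 2, flow now 6.
No augmenting path remains; maximum flow = 6.
In the residual graph, reachable from Hall: {Hall, StairA}.
Min-cut edges: Hall→StairB (2), StairA→C5 (4); capacity 2 + 4 = 6.
This cut is saturated, so no flow can exceed 6.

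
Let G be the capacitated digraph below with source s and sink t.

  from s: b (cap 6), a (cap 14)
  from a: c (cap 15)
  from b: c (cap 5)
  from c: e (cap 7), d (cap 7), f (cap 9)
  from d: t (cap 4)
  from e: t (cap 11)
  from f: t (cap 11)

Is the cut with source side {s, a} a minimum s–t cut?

Given cut capacity: 6 + 15 = 21.
Augment s→a→c→d→t: bottleneck 4, flow now 4.
Augment s→a→c→e→t: bottleneck 7, flow now 11.
Augment s→a→c→f→t: bottleneck 3, flow now 14.
Augment s→b→c→f→t: bottleneck 5, flow now 19.
No augmenting path remains; maximum flow = 19.
In the residual graph, reachable from s: {s, b}.
Min-cut edges: s→a (14), b→c (5); capacity 14 + 5 = 19.
Cut capacity 21 exceeds the max flow 19, so it is not minimum.

No — its capacity is 21, but the minimum cut has capacity 19.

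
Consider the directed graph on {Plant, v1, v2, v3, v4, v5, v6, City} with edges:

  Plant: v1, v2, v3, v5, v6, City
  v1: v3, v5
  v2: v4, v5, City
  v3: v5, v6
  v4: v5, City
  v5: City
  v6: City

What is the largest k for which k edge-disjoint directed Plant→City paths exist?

4

Assign every edge capacity 1; by Menger, the answer equals the max flow.
Path Plant→City (+1); total 1.
Path Plant→v2→City (+1); total 2.
Path Plant→v5→City (+1); total 3.
Path Plant→v6→City (+1); total 4.
No residual Plant→City path; max flow = 4.
Certifying cut of size 4: {Plant→City, Plant→v2, v5→City, v6→City}.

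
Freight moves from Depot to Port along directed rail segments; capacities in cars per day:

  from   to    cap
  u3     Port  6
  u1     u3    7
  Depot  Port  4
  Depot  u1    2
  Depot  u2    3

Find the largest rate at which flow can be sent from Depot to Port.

Augment Depot→Port: bottleneck 4, flow now 4.
Augment Depot→u1→u3→Port: bottleneck 2, flow now 6.
No augmenting path remains; maximum flow = 6.
In the residual graph, reachable from Depot: {Depot, u2}.
Min-cut edges: Depot→u1 (2), Depot→Port (4); capacity 2 + 4 = 6.
This cut is saturated, so no flow can exceed 6.

6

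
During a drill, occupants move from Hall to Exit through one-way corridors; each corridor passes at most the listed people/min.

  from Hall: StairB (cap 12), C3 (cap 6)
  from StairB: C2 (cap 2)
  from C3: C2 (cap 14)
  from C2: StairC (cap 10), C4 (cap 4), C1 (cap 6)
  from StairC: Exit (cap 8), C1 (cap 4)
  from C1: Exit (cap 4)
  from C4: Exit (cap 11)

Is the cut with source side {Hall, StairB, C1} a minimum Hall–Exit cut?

No — its capacity is 12, but the minimum cut has capacity 8.

Given cut capacity: 6 + 2 + 4 = 12.
Augment Hall→StairB→C2→StairC→Exit: bottleneck 2, flow now 2.
Augment Hall→C3→C2→StairC→Exit: bottleneck 6, flow now 8.
No augmenting path remains; maximum flow = 8.
In the residual graph, reachable from Hall: {Hall, StairB}.
Min-cut edges: Hall→C3 (6), StairB→C2 (2); capacity 6 + 2 = 8.
Cut capacity 12 exceeds the max flow 8, so it is not minimum.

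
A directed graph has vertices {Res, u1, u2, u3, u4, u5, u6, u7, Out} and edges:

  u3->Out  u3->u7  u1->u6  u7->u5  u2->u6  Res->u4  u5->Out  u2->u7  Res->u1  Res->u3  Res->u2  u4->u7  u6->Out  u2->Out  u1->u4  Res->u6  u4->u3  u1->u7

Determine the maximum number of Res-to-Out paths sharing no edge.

4

Assign every edge capacity 1; by Menger, the answer equals the max flow.
Path Res→u2→Out (+1); total 1.
Path Res→u3→Out (+1); total 2.
Path Res→u6→Out (+1); total 3.
Path Res→u1→u7→u5→Out (+1); total 4.
No residual Res→Out path; max flow = 4.
Certifying cut of size 4: {Res→u2, u3→Out, u6→Out, u7→u5}.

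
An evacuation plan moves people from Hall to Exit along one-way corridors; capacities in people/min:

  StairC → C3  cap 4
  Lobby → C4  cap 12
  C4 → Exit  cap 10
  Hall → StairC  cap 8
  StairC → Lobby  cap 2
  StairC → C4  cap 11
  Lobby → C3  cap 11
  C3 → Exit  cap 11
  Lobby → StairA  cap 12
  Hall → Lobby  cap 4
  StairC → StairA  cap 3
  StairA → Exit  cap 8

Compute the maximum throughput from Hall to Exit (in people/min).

Augment Hall→Lobby→C4→Exit: bottleneck 4, flow now 4.
Augment Hall→StairC→C4→Exit: bottleneck 6, flow now 10.
Augment Hall→StairC→StairA→Exit: bottleneck 2, flow now 12.
No augmenting path remains; maximum flow = 12.
In the residual graph, reachable from Hall: {Hall}.
Min-cut edges: Hall→Lobby (4), Hall→StairC (8); capacity 4 + 8 = 12.
This cut is saturated, so no flow can exceed 12.

12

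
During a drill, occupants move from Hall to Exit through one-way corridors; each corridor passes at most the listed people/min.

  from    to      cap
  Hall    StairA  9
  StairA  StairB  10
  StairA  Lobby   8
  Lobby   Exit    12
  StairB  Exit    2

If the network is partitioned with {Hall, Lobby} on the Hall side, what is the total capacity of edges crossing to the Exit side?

21

Edges leaving {Hall, Lobby}: Hall→StairA (9), Lobby→Exit (12).
Cut capacity = 9 + 12 = 21.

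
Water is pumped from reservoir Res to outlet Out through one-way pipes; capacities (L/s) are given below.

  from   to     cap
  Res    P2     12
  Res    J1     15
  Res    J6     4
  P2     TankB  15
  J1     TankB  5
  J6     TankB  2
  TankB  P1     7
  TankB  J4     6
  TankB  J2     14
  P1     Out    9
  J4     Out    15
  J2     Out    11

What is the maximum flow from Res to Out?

Augment Res→P2→TankB→P1→Out: bottleneck 7, flow now 7.
Augment Res→P2→TankB→J4→Out: bottleneck 5, flow now 12.
Augment Res→J1→TankB→J4→Out: bottleneck 1, flow now 13.
Augment Res→J1→TankB→J2→Out: bottleneck 4, flow now 17.
Augment Res→J6→TankB→J2→Out: bottleneck 2, flow now 19.
No augmenting path remains; maximum flow = 19.
In the residual graph, reachable from Res: {Res, J1, J6}.
Min-cut edges: Res→P2 (12), J1→TankB (5), J6→TankB (2); capacity 12 + 5 + 2 = 19.
This cut is saturated, so no flow can exceed 19.

19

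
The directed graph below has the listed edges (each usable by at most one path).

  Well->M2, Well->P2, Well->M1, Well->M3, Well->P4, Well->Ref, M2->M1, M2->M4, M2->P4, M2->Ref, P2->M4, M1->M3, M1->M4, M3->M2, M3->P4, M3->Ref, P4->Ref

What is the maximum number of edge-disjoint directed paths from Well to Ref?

Assign every edge capacity 1; by Menger, the answer equals the max flow.
Path Well→Ref (+1); total 1.
Path Well→M2→Ref (+1); total 2.
Path Well→M3→Ref (+1); total 3.
Path Well→P4→Ref (+1); total 4.
No residual Well→Ref path; max flow = 4.
Certifying cut of size 4: {M2→Ref, M3→Ref, P4→Ref, Well→Ref}.

4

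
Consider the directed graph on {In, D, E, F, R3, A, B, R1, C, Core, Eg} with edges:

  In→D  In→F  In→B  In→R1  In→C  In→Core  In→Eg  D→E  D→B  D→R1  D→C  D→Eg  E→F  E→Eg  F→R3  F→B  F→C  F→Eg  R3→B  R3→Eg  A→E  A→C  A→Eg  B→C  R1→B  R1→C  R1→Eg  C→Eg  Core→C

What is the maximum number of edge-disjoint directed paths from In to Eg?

Assign every edge capacity 1; by Menger, the answer equals the max flow.
Path In→Eg (+1); total 1.
Path In→D→Eg (+1); total 2.
Path In→F→Eg (+1); total 3.
Path In→R1→Eg (+1); total 4.
Path In→C→Eg (+1); total 5.
No residual In→Eg path; max flow = 5.
Certifying cut of size 5: {C→Eg, In→D, In→Eg, In→F, In→R1}.

5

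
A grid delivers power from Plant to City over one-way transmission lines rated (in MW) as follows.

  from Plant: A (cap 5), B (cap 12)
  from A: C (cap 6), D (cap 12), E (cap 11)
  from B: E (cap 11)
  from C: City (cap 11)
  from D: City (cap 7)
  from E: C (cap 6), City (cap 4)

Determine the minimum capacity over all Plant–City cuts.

15

Augment Plant→A→C→City: bottleneck 5, flow now 5.
Augment Plant→B→E→City: bottleneck 4, flow now 9.
Augment Plant→B→E→C→City: bottleneck 6, flow now 15.
No augmenting path remains; maximum flow = 15.
By max-flow min-cut, the minimum cut capacity equals the max flow.
In the residual graph, reachable from Plant: {Plant, B, E}.
Min-cut edges: Plant→A (5), E→C (6), E→City (4); capacity 5 + 6 + 4 = 15.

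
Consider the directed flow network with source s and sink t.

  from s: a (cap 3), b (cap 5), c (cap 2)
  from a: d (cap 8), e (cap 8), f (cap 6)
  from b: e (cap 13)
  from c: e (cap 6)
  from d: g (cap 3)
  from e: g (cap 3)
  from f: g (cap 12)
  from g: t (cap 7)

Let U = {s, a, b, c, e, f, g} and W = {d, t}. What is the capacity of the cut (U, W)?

Edges leaving {s, a, b, c, e, f, g}: a→d (8), g→t (7).
Cut capacity = 8 + 7 = 15.

15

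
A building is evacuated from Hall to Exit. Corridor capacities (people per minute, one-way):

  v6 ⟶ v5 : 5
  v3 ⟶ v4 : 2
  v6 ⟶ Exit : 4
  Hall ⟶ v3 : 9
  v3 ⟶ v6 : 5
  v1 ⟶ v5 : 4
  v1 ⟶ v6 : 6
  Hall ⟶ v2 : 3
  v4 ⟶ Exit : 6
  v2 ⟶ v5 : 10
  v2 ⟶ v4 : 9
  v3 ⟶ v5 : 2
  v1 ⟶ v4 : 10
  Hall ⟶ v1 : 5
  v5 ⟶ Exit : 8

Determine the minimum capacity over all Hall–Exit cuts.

17

Augment Hall→v1→v4→Exit: bottleneck 5, flow now 5.
Augment Hall→v2→v4→Exit: bottleneck 1, flow now 6.
Augment Hall→v2→v5→Exit: bottleneck 2, flow now 8.
Augment Hall→v3→v5→Exit: bottleneck 2, flow now 10.
Augment Hall→v3→v6→Exit: bottleneck 4, flow now 14.
Augment Hall→v3→v6→v5→Exit: bottleneck 1, flow now 15.
Augment Hall→v3→v4→v1→v5→Exit: bottleneck 2, flow now 17. (uses reverse residual edge)
No augmenting path remains; maximum flow = 17.
By max-flow min-cut, the minimum cut capacity equals the max flow.
In the residual graph, reachable from Hall: {Hall}.
Min-cut edges: Hall→v1 (5), Hall→v2 (3), Hall→v3 (9); capacity 5 + 3 + 9 = 17.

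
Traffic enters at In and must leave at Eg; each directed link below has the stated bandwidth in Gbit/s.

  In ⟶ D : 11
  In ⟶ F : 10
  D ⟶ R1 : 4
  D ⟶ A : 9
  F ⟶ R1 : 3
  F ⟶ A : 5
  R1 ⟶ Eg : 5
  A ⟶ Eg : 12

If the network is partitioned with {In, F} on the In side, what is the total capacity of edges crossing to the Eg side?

Edges leaving {In, F}: In→D (11), F→R1 (3), F→A (5).
Cut capacity = 11 + 3 + 5 = 19.

19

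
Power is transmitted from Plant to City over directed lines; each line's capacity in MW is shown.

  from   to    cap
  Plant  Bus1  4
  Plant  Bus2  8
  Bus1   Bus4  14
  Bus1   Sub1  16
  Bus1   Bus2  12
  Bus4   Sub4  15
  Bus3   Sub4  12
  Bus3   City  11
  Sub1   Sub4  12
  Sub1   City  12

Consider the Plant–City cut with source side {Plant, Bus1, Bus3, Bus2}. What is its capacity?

53

Edges leaving {Plant, Bus1, Bus3, Bus2}: Bus1→Bus4 (14), Bus1→Sub1 (16), Bus3→Sub4 (12), Bus3→City (11).
Cut capacity = 14 + 16 + 12 + 11 = 53.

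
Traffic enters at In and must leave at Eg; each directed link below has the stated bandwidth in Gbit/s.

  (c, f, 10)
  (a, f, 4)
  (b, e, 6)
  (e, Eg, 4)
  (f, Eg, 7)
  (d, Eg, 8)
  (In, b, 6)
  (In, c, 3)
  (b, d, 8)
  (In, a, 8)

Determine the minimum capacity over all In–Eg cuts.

Augment In→a→f→Eg: bottleneck 4, flow now 4.
Augment In→b→d→Eg: bottleneck 6, flow now 10.
Augment In→c→f→Eg: bottleneck 3, flow now 13.
No augmenting path remains; maximum flow = 13.
By max-flow min-cut, the minimum cut capacity equals the max flow.
In the residual graph, reachable from In: {In, a}.
Min-cut edges: In→b (6), In→c (3), a→f (4); capacity 6 + 3 + 4 = 13.

13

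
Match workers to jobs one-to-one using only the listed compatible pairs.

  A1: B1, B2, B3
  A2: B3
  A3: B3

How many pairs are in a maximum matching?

2

Unit-capacity flow: source→left, listed edges, right→sink; max matching = max flow.
Augmenting path A1→B1 (+1); matched 1.
Augmenting path A2→B3 (+1); matched 2.
No augmenting path remains; maximum matching = 2.
König certificate: {A1, B3} is a vertex cover of size 2 (every listed pair touches it), so no matching can be larger.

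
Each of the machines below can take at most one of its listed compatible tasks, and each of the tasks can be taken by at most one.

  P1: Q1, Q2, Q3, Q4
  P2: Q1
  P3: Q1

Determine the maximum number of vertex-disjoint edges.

Unit-capacity flow: source→left, listed edges, right→sink; max matching = max flow.
Augmenting path P1→Q1 (+1); matched 1.
Augmenting path P2→Q1→P1→Q2 (+1); matched 2.
No augmenting path remains; maximum matching = 2.
König certificate: {P1, Q1} is a vertex cover of size 2 (every listed pair touches it), so no matching can be larger.

2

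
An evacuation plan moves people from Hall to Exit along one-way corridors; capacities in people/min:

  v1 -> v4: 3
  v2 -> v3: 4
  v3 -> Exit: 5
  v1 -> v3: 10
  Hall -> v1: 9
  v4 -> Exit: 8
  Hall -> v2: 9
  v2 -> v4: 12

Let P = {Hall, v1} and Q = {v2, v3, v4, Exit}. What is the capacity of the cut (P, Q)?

22

Edges leaving {Hall, v1}: Hall→v2 (9), v1→v3 (10), v1→v4 (3).
Cut capacity = 9 + 10 + 3 = 22.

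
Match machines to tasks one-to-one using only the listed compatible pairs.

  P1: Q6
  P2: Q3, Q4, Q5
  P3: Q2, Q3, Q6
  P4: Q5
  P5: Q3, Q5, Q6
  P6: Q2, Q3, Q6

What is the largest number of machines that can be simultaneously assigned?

Unit-capacity flow: source→left, listed edges, right→sink; max matching = max flow.
Augmenting path P1→Q6 (+1); matched 1.
Augmenting path P2→Q3 (+1); matched 2.
Augmenting path P3→Q2 (+1); matched 3.
Augmenting path P4→Q5 (+1); matched 4.
Augmenting path P5→Q3→P2→Q4 (+1); matched 5.
No augmenting path remains; maximum matching = 5.
König certificate: {P2, Q2, Q3, Q5, Q6} is a vertex cover of size 5 (every listed pair touches it), so no matching can be larger.

5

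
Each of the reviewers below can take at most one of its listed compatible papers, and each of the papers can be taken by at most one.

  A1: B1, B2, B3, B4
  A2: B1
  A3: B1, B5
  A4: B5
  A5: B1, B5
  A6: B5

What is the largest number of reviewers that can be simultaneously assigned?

Unit-capacity flow: source→left, listed edges, right→sink; max matching = max flow.
Augmenting path A1→B1 (+1); matched 1.
Augmenting path A3→B5 (+1); matched 2.
Augmenting path A2→B1→A1→B2 (+1); matched 3.
No augmenting path remains; maximum matching = 3.
König certificate: {A1, B1, B5} is a vertex cover of size 3 (every listed pair touches it), so no matching can be larger.

3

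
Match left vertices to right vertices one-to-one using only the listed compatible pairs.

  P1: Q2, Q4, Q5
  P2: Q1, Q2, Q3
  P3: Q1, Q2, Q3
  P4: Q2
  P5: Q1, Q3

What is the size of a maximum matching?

4

Unit-capacity flow: source→left, listed edges, right→sink; max matching = max flow.
Augmenting path P1→Q2 (+1); matched 1.
Augmenting path P2→Q1 (+1); matched 2.
Augmenting path P3→Q3 (+1); matched 3.
Augmenting path P4→Q2→P1→Q4 (+1); matched 4.
No augmenting path remains; maximum matching = 4.
König certificate: {P1, Q1, Q2, Q3} is a vertex cover of size 4 (every listed pair touches it), so no matching can be larger.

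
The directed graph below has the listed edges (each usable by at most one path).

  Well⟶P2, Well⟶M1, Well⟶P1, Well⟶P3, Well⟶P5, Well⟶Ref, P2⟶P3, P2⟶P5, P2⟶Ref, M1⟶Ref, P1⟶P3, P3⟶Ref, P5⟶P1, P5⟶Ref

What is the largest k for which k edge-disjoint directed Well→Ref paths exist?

5

Assign every edge capacity 1; by Menger, the answer equals the max flow.
Path Well→Ref (+1); total 1.
Path Well→P2→Ref (+1); total 2.
Path Well→M1→Ref (+1); total 3.
Path Well→P3→Ref (+1); total 4.
Path Well→P5→Ref (+1); total 5.
No residual Well→Ref path; max flow = 5.
Certifying cut of size 5: {P3→Ref, Well→M1, Well→P2, Well→P5, Well→Ref}.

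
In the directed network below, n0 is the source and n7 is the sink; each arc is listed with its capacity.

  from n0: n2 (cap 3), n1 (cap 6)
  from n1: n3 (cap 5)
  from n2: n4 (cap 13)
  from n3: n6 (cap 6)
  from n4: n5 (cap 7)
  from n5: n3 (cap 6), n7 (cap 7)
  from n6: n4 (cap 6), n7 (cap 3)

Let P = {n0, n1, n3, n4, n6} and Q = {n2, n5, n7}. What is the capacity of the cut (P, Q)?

13

Edges leaving {n0, n1, n3, n4, n6}: n0→n2 (3), n4→n5 (7), n6→n7 (3).
Cut capacity = 3 + 7 + 3 = 13.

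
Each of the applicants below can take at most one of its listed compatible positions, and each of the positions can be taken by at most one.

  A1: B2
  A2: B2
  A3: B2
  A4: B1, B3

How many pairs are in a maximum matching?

Unit-capacity flow: source→left, listed edges, right→sink; max matching = max flow.
Augmenting path A1→B2 (+1); matched 1.
Augmenting path A4→B1 (+1); matched 2.
No augmenting path remains; maximum matching = 2.
König certificate: {A4, B2} is a vertex cover of size 2 (every listed pair touches it), so no matching can be larger.

2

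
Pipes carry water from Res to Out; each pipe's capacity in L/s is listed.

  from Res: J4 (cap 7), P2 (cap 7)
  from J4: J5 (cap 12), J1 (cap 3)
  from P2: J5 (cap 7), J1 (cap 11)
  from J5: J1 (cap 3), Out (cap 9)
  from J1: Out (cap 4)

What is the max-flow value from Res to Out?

Augment Res→J4→J5→Out: bottleneck 7, flow now 7.
Augment Res→P2→J5→Out: bottleneck 2, flow now 9.
Augment Res→P2→J1→Out: bottleneck 4, flow now 13.
No augmenting path remains; maximum flow = 13.
In the residual graph, reachable from Res: {Res, J4, P2, J5, J1}.
Min-cut edges: J5→Out (9), J1→Out (4); capacity 9 + 4 = 13.
This cut is saturated, so no flow can exceed 13.

13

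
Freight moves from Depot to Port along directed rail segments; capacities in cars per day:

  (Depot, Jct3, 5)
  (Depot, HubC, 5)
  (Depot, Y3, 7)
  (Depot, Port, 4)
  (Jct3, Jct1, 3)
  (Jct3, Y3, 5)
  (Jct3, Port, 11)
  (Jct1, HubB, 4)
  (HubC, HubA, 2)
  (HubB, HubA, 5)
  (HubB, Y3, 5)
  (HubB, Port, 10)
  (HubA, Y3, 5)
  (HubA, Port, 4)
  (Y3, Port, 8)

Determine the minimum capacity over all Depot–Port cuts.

Augment Depot→Port: bottleneck 4, flow now 4.
Augment Depot→Jct3→Port: bottleneck 5, flow now 9.
Augment Depot→Y3→Port: bottleneck 7, flow now 16.
Augment Depot→HubC→HubA→Port: bottleneck 2, flow now 18.
No augmenting path remains; maximum flow = 18.
By max-flow min-cut, the minimum cut capacity equals the max flow.
In the residual graph, reachable from Depot: {Depot, HubC}.
Min-cut edges: Depot→Jct3 (5), Depot→Y3 (7), Depot→Port (4), HubC→HubA (2); capacity 5 + 7 + 4 + 2 = 18.

18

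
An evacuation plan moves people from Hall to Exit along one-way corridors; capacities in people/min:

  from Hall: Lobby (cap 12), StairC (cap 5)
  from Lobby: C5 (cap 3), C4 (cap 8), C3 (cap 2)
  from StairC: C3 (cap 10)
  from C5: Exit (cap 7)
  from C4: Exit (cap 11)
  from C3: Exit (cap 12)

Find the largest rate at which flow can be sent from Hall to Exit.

Augment Hall→Lobby→C5→Exit: bottleneck 3, flow now 3.
Augment Hall→Lobby→C4→Exit: bottleneck 8, flow now 11.
Augment Hall→Lobby→C3→Exit: bottleneck 1, flow now 12.
Augment Hall→StairC→C3→Exit: bottleneck 5, flow now 17.
No augmenting path remains; maximum flow = 17.
In the residual graph, reachable from Hall: {Hall}.
Min-cut edges: Hall→Lobby (12), Hall→StairC (5); capacity 12 + 5 = 17.
This cut is saturated, so no flow can exceed 17.

17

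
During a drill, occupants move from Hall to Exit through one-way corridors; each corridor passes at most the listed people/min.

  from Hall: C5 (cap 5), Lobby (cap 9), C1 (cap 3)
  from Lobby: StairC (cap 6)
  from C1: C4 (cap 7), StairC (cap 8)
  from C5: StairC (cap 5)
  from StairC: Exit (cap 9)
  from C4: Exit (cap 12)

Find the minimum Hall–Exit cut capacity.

12

Augment Hall→Lobby→StairC→Exit: bottleneck 6, flow now 6.
Augment Hall→C1→StairC→Exit: bottleneck 3, flow now 9.
Augment Hall→C5→StairC→C1→C4→Exit: bottleneck 3, flow now 12. (uses reverse residual edge)
No augmenting path remains; maximum flow = 12.
By max-flow min-cut, the minimum cut capacity equals the max flow.
In the residual graph, reachable from Hall: {Hall, Lobby, C5, StairC}.
Min-cut edges: Hall→C1 (3), StairC→Exit (9); capacity 3 + 9 = 12.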